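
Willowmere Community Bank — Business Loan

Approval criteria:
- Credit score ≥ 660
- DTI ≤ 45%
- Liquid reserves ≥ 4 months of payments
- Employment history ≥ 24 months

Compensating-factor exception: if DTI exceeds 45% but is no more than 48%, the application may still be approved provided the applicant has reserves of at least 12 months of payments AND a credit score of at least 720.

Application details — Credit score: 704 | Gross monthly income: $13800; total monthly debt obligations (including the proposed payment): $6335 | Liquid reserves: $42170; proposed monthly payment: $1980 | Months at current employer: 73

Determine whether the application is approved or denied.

Credit score 704 ≥ 660 (meets base)
DTI = 6,335/13,800 = 45.9% > 45% — standard DTI limit exceeded.
Reserves = 42,170/1,980 = 21.3 months ≥ 4
Employment 73 ≥ 24 months
45.9% falls in the override range (45%–48%), so the compensating-factor test applies.
Override check — reserves: 21.3 mo (ok); score: 704 (below 720).
Override conditions not both satisfied; exception does not apply.

Denied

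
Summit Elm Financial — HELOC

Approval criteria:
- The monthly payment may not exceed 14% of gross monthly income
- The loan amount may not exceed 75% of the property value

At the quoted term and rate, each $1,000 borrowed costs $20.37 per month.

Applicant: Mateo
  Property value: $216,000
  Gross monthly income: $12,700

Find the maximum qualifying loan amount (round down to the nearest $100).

Payment cap: 14% × $12,700 = $1,778/month.
At $20.37 per $1,000, that supports 1,778/20.37 × 1,000 ≈ $87,285 → $87,200.
LTV cap: 75% × $216,000 = $162,000 → $162,000.
Binding constraint: payment-to-income.

$87,200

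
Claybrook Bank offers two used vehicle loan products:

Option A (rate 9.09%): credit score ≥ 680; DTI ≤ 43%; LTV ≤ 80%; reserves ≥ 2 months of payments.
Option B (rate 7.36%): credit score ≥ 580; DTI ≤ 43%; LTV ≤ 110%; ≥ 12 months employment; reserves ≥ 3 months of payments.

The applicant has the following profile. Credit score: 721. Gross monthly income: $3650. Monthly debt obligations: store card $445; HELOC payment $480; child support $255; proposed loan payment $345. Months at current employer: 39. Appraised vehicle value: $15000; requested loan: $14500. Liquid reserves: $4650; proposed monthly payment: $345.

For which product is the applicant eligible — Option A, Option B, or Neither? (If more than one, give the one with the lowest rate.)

Total debts = (445 + 480 + 255 + 345) = 1,525; DTI = 1,525/3,650 = 41.8%.
LTV = 14,500/15,000 = 96.7%.
Reserves = 4,650/345 = 13.5 months.
Option A: score 721 ≥ 680; DTI 41.8% ≤ 43%; LTV 96.7% > 80%; reserves 13.5 ≥ 2 mo → does not qualify.
Option B: score 721 ≥ 580; DTI 41.8% ≤ 43%; LTV 96.7% ≤ 110%; employment 39 ≥ 12 mo; reserves 13.5 ≥ 3 mo → qualifies.

Option B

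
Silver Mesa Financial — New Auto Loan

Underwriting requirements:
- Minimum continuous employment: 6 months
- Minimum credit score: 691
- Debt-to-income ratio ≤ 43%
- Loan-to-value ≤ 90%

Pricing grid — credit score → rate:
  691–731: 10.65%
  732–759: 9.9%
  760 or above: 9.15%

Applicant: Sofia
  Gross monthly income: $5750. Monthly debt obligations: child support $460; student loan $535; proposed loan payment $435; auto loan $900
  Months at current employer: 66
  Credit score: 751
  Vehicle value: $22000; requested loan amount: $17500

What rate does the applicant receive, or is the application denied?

Approved at 9.9%

Credit score 751 ≥ 691 (meets minimum)
Employment 66 ≥ 6 months
Loan-to-value = 17,500/22,000 = 79.5% — pass (90% max)
Total monthly debts = (460 + 535 + 435 + 900) = 2,330. DTI: 2,330 ÷ 5,750 = 40.5%, within the 43% cap
All requirements met. Score 751 falls in the 732–759 tier → 9.9%.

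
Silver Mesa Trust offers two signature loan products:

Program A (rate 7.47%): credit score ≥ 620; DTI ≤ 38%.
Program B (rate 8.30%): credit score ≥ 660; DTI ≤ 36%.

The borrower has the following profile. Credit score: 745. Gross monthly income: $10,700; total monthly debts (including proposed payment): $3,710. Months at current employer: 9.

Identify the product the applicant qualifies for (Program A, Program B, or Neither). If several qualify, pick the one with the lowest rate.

DTI = 3,710/10,700 = 34.7%.
Program A: score 745 ≥ 620; DTI 34.7% ≤ 38% → qualifies.
Program B: score 745 ≥ 660; DTI 34.7% ≤ 36% → qualifies.
Qualifying: Program A, Program B. Lowest rate is 7.47% → Program A.

Program A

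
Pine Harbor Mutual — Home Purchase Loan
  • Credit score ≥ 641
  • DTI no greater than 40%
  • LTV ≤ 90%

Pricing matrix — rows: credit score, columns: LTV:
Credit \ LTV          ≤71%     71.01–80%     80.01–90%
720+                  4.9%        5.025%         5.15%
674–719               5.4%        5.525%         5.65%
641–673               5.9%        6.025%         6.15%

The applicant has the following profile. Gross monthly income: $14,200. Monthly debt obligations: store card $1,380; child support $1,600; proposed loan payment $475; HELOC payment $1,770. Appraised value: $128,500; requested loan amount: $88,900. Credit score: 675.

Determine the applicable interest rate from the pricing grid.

5.4%

Credit score 675 ≥ 641; Total monthly debts = (1,380 + 1,600 + 475 + 1,770) = 5,225. DTI = 5,225/14,200 = 36.8% ≤ 40%
LTV = 88,900/128,500 = 69.2% ≤ 90%
Score 675 is in the 674–719 band; LTV 69.2% is in the ≤71% band → 5.4%.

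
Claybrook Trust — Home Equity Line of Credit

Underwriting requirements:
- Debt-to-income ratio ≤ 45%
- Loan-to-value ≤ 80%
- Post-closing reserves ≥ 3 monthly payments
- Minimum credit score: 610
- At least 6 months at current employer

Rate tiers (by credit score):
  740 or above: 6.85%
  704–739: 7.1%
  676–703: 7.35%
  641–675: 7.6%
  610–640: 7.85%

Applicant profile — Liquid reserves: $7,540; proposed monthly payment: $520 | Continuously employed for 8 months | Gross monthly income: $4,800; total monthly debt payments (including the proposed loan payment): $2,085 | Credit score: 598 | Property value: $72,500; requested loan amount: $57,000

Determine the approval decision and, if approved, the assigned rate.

Credit score 598 < 610 (below minimum)
Debt-to-income = 2,085/4,800 = 43.4% — meets 45% limit
Liquid reserves cover 7,540/520 = 14.5 months — ≥ 3 required
Employment 8 ≥ 6 months
LTV: 57,000 ÷ 72,500 = 78.6%, within 80% cap
Not all requirements met → denied.

Denied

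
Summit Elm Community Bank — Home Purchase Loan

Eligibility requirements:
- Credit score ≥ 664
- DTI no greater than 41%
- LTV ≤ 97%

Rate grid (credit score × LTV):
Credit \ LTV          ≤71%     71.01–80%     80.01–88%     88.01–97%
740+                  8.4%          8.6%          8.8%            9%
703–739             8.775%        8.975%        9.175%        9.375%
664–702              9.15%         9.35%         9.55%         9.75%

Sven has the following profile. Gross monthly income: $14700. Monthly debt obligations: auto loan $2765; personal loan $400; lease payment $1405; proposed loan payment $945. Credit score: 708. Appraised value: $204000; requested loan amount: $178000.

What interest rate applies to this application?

9.175%

Credit score 708 ≥ 664; Total monthly debts = (2,765 + 400 + 1,405 + 945) = 5,515. DTI = 5,515/14,700 = 37.5% ≤ 41%
LTV: 178,000 ÷ 204,000 = 87.3%, within 97% cap
Credit 708 → row 703–739; LTV 87.3% → column 80.01–88%. Grid cell → 9.175%.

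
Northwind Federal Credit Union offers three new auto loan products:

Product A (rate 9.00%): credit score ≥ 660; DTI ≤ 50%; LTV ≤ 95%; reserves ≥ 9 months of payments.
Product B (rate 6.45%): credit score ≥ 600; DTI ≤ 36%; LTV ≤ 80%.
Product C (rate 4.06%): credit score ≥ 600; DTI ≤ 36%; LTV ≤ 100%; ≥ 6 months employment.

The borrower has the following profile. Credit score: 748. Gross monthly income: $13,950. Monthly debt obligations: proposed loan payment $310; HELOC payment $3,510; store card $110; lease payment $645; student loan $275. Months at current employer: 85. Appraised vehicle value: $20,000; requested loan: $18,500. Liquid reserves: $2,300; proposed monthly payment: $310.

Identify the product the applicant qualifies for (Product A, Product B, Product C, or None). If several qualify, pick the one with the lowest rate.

Product C

Total debts = (310 + 3,510 + 110 + 645 + 275) = 4,850; DTI = 4,850/13,950 = 34.8%.
LTV = 18,500/20,000 = 92.5%.
Reserves = 2,300/310 = 7.4 months.
Product A: score 748 ≥ 660; DTI 34.8% ≤ 50%; LTV 92.5% ≤ 95%; reserves 7.4 < 9 mo → does not qualify.
Product B: score 748 ≥ 600; DTI 34.8% ≤ 36%; LTV 92.5% > 80% → does not qualify.
Product C: score 748 ≥ 600; DTI 34.8% ≤ 36%; LTV 92.5% ≤ 100%; employment 85 ≥ 6 mo → qualifies.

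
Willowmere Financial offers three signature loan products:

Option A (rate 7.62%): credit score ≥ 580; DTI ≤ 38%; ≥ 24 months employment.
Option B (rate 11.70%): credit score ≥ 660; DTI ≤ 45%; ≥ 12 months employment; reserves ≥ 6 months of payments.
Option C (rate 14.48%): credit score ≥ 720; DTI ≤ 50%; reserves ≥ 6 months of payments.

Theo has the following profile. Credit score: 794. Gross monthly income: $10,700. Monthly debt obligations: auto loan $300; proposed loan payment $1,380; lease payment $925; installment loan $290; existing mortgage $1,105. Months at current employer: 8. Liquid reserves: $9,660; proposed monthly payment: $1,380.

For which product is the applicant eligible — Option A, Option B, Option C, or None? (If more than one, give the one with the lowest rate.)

Total debts = (300 + 1,380 + 925 + 290 + 1,105) = 4,000; DTI = 4,000/10,700 = 37.4%.
Reserves = 9,660/1,380 = 7.0 months.
Option A: score 794 ≥ 580; DTI 37.4% ≤ 38%; employment 8 < 24 mo → does not qualify.
Option B: score 794 ≥ 660; DTI 37.4% ≤ 45%; employment 8 < 12 mo; reserves 7.0 ≥ 6 mo → does not qualify.
Option C: score 794 ≥ 720; DTI 37.4% ≤ 50%; reserves 7.0 ≥ 6 mo → qualifies.

Option C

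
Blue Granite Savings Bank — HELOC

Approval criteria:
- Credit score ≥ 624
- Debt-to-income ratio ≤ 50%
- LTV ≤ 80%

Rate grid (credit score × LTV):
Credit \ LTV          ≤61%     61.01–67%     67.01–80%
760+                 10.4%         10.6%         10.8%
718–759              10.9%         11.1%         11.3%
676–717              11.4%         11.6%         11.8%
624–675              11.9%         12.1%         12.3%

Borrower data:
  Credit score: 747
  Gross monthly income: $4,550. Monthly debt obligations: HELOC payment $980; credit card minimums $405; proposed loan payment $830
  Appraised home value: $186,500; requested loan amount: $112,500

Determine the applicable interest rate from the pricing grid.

Credit score 747 ≥ 624; Total monthly debts = (980 + 405 + 830) = 2,215. DTI = 2,215/4,550 = 48.7% ≤ 50%
LTV: 112,500 ÷ 186,500 = 60.3%, within 80% cap
Credit 747 → row 718–759; LTV 60.3% → column ≤61%. Grid cell → 10.9%.

10.9%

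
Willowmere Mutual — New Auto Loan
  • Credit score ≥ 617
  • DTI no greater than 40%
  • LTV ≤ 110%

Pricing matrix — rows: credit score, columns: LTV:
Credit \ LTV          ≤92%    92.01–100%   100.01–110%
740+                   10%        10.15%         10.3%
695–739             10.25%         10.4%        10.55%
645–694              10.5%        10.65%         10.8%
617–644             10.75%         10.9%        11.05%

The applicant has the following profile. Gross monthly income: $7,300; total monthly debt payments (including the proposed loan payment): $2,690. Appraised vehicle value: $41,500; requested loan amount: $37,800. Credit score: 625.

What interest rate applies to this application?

10.75%

Credit score 625 ≥ 617; DTI: 2,690 ÷ 7,300 = 36.8%, within the 40% cap
LTV = 37,800/41,500 = 91.1% ≤ 110%
Row: 625 falls in 617–644. Column: 91.1% falls in ≤92%. Rate = 10.75%.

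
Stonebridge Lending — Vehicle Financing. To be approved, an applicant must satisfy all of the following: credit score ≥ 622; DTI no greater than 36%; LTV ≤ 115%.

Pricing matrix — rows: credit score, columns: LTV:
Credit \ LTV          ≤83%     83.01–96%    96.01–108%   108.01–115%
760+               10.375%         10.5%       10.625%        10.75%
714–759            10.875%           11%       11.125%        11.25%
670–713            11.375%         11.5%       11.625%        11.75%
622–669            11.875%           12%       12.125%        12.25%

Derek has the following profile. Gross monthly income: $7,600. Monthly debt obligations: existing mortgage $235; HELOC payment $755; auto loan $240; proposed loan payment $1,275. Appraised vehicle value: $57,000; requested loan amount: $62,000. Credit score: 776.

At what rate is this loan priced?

10.75%

Credit score 776 ≥ 622; Total monthly debts = (235 + 755 + 240 + 1,275) = 2,505. DTI = 2,505/7,600 = 33% ≤ 36%
LTV = 62,000/57,000 = 108.8% ≤ 115%
Credit 776 → row 760+; LTV 108.8% → column 108.01–115%. Grid cell → 10.75%.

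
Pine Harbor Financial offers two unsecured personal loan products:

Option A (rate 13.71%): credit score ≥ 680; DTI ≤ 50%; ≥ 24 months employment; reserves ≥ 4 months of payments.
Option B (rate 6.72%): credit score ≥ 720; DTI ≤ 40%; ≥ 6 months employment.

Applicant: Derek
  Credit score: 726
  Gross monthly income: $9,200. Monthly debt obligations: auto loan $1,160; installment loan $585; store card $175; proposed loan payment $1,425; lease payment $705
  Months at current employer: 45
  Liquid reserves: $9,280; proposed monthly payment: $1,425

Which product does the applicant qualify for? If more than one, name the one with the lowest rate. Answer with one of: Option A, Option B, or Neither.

Option A

Total debts = (1,160 + 585 + 175 + 1,425 + 705) = 4,050; DTI = 4,050/9,200 = 44%.
Reserves = 9,280/1,425 = 6.5 months.
Option A: score 726 ≥ 680; DTI 44% ≤ 50%; employment 45 ≥ 24 mo; reserves 6.5 ≥ 4 mo → qualifies.
Option B: score 726 ≥ 720; DTI 44% > 40%; employment 45 ≥ 6 mo → does not qualify.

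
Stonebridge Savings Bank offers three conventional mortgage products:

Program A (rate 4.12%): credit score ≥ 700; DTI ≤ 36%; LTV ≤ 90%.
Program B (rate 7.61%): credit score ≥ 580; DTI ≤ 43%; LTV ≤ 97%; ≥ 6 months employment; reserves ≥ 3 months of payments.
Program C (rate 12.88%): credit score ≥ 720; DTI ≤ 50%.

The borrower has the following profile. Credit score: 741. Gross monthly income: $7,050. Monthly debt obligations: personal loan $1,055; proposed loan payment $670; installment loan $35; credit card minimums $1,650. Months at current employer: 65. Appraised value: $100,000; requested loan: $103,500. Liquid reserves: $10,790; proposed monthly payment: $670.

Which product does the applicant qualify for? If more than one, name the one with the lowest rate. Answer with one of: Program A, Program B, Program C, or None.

Program C

Total debts = (1,055 + 670 + 35 + 1,650) = 3,410; DTI = 3,410/7,050 = 48.4%.
LTV = 103,500/100,000 = 103.5%.
Reserves = 10,790/670 = 16.1 months.
Program A: score 741 ≥ 700; DTI 48.4% > 36%; LTV 103.5% > 90% → does not qualify.
Program B: score 741 ≥ 580; DTI 48.4% > 43%; LTV 103.5% > 97%; employment 65 ≥ 6 mo; reserves 16.1 ≥ 3 mo → does not qualify.
Program C: score 741 ≥ 720; DTI 48.4% ≤ 50% → qualifies.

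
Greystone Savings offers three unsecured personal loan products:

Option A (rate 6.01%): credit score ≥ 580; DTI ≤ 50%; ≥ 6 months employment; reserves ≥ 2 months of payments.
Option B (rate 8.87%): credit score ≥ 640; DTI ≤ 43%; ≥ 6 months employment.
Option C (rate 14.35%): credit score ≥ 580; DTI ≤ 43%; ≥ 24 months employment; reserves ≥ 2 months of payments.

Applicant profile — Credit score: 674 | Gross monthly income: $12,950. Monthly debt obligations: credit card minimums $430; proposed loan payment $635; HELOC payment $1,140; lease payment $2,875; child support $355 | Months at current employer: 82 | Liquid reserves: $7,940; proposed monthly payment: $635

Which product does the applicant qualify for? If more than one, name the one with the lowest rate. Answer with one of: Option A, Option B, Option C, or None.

Total debts = (430 + 635 + 1,140 + 2,875 + 355) = 5,435; DTI = 5,435/12,950 = 42%.
Reserves = 7,940/635 = 12.5 months.
Option A: score 674 ≥ 580; DTI 42% ≤ 50%; employment 82 ≥ 6 mo; reserves 12.5 ≥ 2 mo → qualifies.
Option B: score 674 ≥ 640; DTI 42% ≤ 43%; employment 82 ≥ 6 mo → qualifies.
Option C: score 674 ≥ 580; DTI 42% ≤ 43%; employment 82 ≥ 24 mo; reserves 12.5 ≥ 2 mo → qualifies.
Qualifying: Option A, Option B, Option C. Lowest rate is 6.01% → Option A.

Option A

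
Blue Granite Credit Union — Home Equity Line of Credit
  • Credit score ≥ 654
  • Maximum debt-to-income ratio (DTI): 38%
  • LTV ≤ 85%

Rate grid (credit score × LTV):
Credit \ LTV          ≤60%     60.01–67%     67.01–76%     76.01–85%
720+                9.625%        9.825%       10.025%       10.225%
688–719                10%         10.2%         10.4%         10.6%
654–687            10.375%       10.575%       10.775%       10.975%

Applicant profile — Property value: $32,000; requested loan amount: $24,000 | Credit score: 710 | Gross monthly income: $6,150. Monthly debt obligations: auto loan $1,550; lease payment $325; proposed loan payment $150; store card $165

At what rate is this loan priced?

10.4%

Credit score 710 ≥ 654; Total monthly debts = (1,550 + 325 + 150 + 165) = 2,190. DTI: 2,190 ÷ 6,150 = 35.6%, within the 38% cap
LTV: 24,000 ÷ 32,000 = 75%, within 85% cap
Credit 710 → row 688–719; LTV 75% → column 67.01–76%. Grid cell → 10.4%.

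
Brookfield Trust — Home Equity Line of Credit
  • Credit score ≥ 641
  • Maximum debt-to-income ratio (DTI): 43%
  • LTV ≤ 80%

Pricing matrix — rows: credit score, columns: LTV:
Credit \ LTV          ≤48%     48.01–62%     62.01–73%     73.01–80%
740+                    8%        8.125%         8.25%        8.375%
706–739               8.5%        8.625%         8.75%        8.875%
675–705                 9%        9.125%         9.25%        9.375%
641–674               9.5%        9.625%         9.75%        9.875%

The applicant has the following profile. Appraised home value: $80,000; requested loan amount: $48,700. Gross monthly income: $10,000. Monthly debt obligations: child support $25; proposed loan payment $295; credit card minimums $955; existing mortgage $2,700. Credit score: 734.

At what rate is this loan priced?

8.625%

Credit score 734 ≥ 641; Total monthly debts = (25 + 295 + 955 + 2,700) = 3,975. DTI: 3,975 ÷ 10,000 = 39.8%, within the 43% cap
LTV: 48,700 ÷ 80,000 = 60.9%, within 80% cap
Credit 734 → row 706–739; LTV 60.9% → column 48.01–62%. Grid cell → 8.625%.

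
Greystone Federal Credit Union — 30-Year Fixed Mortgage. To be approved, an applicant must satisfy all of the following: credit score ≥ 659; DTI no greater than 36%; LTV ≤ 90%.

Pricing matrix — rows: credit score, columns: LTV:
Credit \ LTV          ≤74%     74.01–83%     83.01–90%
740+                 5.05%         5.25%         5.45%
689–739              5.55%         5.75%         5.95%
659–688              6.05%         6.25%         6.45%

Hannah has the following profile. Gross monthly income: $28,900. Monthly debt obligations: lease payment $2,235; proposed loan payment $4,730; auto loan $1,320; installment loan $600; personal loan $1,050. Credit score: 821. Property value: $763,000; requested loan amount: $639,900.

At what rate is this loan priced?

5.45%

Credit score 821 ≥ 659; Total monthly debts = (2,235 + 4,730 + 1,320 + 600 + 1,050) = 9,935. Debt-to-income = 9,935/28,900 = 34.4% — meets 36% limit
Loan-to-value = 639,900/763,000 = 83.9% — pass (90% max)
Score 821 is in the 740+ band; LTV 83.9% is in the 83.01–90% band → 5.45%.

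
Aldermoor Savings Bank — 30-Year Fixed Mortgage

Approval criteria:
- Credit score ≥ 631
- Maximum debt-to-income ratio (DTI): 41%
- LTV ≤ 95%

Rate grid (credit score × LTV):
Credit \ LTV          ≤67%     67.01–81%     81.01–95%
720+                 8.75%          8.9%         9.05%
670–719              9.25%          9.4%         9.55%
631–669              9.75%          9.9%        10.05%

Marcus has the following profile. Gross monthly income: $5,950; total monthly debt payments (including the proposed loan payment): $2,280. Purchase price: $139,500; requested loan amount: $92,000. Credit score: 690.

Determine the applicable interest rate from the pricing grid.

Credit score 690 ≥ 631; DTI = 2,280/5,950 = 38.3% ≤ 41%
LTV = 92,000/139,500 = 65.9% ≤ 95%
Row: 690 falls in 670–719. Column: 65.9% falls in ≤67%. Rate = 9.25%.

9.25%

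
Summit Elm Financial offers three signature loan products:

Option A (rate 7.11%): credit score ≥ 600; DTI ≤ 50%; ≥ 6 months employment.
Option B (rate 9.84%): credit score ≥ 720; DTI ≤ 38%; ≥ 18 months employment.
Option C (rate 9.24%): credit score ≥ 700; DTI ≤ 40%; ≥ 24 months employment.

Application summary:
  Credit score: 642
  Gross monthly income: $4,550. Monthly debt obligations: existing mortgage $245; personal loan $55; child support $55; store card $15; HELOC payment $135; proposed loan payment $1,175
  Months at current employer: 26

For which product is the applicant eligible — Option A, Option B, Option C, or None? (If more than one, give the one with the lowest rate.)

Total debts = (245 + 55 + 55 + 15 + 135 + 1,175) = 1,680; DTI = 1,680/4,550 = 36.9%.
Option A: score 642 ≥ 600; DTI 36.9% ≤ 50%; employment 26 ≥ 6 mo → qualifies.
Option B: score 642 < 720; DTI 36.9% ≤ 38%; employment 26 ≥ 18 mo → does not qualify.
Option C: score 642 < 700; DTI 36.9% ≤ 40%; employment 26 ≥ 24 mo → does not qualify.

Option A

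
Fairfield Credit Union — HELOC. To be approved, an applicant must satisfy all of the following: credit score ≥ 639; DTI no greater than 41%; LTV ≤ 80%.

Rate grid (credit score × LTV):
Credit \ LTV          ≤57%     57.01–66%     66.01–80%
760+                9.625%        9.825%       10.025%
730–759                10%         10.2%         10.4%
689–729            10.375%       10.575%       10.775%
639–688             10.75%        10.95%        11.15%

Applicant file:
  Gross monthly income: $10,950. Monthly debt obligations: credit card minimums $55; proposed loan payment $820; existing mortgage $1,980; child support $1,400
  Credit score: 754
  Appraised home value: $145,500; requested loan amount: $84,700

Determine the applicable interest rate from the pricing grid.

Credit score 754 ≥ 639; Total monthly debts = (55 + 820 + 1,980 + 1,400) = 4,255. DTI: 4,255 ÷ 10,950 = 38.9%, within the 41% cap
LTV: 84,700 ÷ 145,500 = 58.2%, within 80% cap
Score 754 is in the 730–759 band; LTV 58.2% is in the 57.01–66% band → 10.2%.

10.2%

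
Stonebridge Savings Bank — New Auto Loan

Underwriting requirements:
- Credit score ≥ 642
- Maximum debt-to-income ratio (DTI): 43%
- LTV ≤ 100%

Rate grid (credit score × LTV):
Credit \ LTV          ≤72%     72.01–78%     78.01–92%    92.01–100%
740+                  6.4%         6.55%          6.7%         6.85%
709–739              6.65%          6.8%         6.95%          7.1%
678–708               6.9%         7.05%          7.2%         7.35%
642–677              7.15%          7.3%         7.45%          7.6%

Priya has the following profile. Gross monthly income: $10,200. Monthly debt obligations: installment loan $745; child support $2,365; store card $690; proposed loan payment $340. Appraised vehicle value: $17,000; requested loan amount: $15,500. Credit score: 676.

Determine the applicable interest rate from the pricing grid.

Credit score 676 ≥ 642; Total monthly debts = (745 + 2,365 + 690 + 340) = 4,140. DTI = 4,140/10,200 = 40.6% ≤ 43%
Loan-to-value = 15,500/17,000 = 91.2% — pass (100% max)
Credit 676 → row 642–677; LTV 91.2% → column 78.01–92%. Grid cell → 7.45%.

7.45%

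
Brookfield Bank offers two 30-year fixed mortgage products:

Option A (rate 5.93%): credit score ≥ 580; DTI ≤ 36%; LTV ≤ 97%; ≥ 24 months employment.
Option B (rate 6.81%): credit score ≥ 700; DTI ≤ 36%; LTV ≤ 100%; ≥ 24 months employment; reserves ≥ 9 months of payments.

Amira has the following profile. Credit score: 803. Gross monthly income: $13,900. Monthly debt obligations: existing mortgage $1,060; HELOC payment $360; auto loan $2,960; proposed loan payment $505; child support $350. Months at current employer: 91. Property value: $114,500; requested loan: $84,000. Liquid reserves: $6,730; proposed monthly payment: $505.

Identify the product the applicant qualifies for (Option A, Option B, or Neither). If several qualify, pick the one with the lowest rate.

Total debts = (1,060 + 360 + 2,960 + 505 + 350) = 5,235; DTI = 5,235/13,900 = 37.7%.
LTV = 84,000/114,500 = 73.4%.
Reserves = 6,730/505 = 13.3 months.
Option A: score 803 ≥ 580; DTI 37.7% > 36%; LTV 73.4% ≤ 97%; employment 91 ≥ 24 mo → does not qualify.
Option B: score 803 ≥ 700; DTI 37.7% > 36%; LTV 73.4% ≤ 100%; employment 91 ≥ 24 mo; reserves 13.3 ≥ 9 mo → does not qualify.

Neither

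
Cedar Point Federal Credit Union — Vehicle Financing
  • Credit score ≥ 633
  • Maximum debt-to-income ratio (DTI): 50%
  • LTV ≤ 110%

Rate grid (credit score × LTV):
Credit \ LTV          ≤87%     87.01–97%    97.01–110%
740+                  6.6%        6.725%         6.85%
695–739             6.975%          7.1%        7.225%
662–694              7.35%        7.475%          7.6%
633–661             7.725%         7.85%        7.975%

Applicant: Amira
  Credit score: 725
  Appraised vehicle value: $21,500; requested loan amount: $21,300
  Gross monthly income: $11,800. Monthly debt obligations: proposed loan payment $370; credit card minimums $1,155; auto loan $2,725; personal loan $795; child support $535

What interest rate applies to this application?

Credit score 725 ≥ 633; Total monthly debts = (370 + 1,155 + 2,725 + 795 + 535) = 5,580. DTI = 5,580/11,800 = 47.3% ≤ 50%
Loan-to-value = 21,300/21,500 = 99.1% — pass (110% max)
Score 725 is in the 695–739 band; LTV 99.1% is in the 97.01–110% band → 7.225%.

7.225%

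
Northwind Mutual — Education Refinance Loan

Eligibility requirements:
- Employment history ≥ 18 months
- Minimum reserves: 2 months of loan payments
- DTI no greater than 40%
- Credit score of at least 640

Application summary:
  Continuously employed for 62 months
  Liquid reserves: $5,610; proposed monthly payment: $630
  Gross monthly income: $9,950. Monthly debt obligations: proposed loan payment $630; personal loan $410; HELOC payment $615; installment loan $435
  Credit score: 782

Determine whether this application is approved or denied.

Employment 62 ≥ 18 months
Liquid reserves cover 5,610/630 = 8.9 months — ≥ 2 required
Total monthly debts = (630 + 410 + 615 + 435) = 2,090. Debt-to-income = 2,090/9,950 = 21% — meets 40% limit
Credit score 782 ≥ 640 (meets)
All criteria satisfied.

Approved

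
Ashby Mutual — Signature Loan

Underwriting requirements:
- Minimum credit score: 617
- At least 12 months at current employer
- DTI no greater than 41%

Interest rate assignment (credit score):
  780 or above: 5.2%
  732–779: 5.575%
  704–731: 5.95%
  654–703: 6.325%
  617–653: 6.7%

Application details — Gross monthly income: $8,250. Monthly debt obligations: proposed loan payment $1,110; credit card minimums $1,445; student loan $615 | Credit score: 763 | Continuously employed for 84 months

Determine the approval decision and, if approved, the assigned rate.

Approved at 5.575%

Credit score 763 ≥ 617 (meets minimum)
Employment 84 ≥ 12 months
Total monthly debts = (1,110 + 1,445 + 615) = 3,170. DTI: 3,170 ÷ 8,250 = 38.4%, within the 41% cap
All requirements met. Score 763 falls in the 732–779 tier → 5.575%.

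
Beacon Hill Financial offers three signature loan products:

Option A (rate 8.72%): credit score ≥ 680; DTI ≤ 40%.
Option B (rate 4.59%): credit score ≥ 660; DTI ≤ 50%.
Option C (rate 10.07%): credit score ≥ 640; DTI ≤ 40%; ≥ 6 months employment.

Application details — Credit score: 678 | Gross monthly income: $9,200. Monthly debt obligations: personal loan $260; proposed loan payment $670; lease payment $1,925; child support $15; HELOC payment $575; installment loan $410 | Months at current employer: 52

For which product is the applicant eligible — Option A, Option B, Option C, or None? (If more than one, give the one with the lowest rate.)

Total debts = (260 + 670 + 1,925 + 15 + 575 + 410) = 3,855; DTI = 3,855/9,200 = 41.9%.
Option A: score 678 < 680; DTI 41.9% > 40% → does not qualify.
Option B: score 678 ≥ 660; DTI 41.9% ≤ 50% → qualifies.
Option C: score 678 ≥ 640; DTI 41.9% > 40%; employment 52 ≥ 6 mo → does not qualify.

Option B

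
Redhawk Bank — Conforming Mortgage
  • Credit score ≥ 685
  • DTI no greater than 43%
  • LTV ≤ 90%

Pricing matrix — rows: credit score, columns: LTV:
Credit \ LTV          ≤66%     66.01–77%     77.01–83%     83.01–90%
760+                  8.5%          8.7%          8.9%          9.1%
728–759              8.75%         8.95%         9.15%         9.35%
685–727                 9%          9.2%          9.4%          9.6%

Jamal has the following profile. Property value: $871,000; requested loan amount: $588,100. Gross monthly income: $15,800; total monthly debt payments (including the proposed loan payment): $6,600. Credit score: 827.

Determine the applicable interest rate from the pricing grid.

Credit score 827 ≥ 685; DTI = 6,600/15,800 = 41.8% ≤ 43%
Loan-to-value = 588,100/871,000 = 67.5% — pass (90% max)
Score 827 is in the 760+ band; LTV 67.5% is in the 66.01–77% band → 8.7%.

8.7%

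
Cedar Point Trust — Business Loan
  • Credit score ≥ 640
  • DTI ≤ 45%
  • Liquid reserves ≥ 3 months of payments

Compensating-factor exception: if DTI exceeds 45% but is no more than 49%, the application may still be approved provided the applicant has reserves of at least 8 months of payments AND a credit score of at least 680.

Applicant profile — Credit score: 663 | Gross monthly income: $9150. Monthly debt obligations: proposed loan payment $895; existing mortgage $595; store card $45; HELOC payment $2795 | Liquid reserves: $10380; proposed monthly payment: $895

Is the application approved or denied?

Denied

Credit score 663 ≥ 640 (meets base)
Total debts = (895 + 595 + 45 + 2,795) = 4,330. DTI: 4,330 ÷ 9,150 = 47.3%, over the 45% base limit.
Reserves: 10,380 ÷ 895 = 11.6 months (meets 3-month minimum)
47.3% falls in the override range (45%–49%), so the compensating-factor test applies.
Reserves 11.6 ≥ 8 months; credit score 663 < 680.
Override conditions not both satisfied; exception does not apply.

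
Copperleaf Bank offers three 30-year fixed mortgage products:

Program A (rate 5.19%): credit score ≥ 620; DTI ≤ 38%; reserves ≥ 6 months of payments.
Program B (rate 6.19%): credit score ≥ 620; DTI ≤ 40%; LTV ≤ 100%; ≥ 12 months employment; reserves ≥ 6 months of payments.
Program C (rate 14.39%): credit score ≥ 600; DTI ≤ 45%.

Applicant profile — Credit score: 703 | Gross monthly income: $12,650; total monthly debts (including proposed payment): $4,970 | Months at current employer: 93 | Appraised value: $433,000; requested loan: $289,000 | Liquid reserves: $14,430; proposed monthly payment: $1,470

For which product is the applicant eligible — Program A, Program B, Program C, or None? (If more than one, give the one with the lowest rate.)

DTI = 4,970/12,650 = 39.3%.
LTV = 289,000/433,000 = 66.7%.
Reserves = 14,430/1,470 = 9.8 months.
Program A: score 703 ≥ 620; DTI 39.3% > 38%; reserves 9.8 ≥ 6 mo → does not qualify.
Program B: score 703 ≥ 620; DTI 39.3% ≤ 40%; LTV 66.7% ≤ 100%; employment 93 ≥ 12 mo; reserves 9.8 ≥ 6 mo → qualifies.
Program C: score 703 ≥ 600; DTI 39.3% ≤ 45% → qualifies.
Qualifying: Program B, Program C. Lowest rate is 6.19% → Program B.

Program B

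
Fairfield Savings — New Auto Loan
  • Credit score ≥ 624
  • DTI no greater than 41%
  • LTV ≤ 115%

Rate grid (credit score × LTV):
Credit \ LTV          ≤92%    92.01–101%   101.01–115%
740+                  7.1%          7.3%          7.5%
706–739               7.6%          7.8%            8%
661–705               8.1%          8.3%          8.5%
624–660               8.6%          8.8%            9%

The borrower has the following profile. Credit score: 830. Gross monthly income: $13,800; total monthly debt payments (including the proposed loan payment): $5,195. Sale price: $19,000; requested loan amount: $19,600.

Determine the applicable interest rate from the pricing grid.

Credit score 830 ≥ 624; Debt-to-income = 5,195/13,800 = 37.6% — meets 41% limit
LTV = 19,600/19,000 = 103.2% ≤ 115%
Row: 830 falls in 740+. Column: 103.2% falls in 101.01–115%. Rate = 7.5%.

7.5%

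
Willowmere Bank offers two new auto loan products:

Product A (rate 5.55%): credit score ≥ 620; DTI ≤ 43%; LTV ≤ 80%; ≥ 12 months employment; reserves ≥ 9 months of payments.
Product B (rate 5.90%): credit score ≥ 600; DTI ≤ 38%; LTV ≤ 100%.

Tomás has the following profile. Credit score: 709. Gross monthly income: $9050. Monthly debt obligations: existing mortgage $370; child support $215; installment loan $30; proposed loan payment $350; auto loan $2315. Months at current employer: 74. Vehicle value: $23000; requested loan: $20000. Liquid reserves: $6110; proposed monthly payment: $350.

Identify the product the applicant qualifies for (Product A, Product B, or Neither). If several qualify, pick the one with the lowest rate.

Total debts = (370 + 215 + 30 + 350 + 2,315) = 3,280; DTI = 3,280/9,050 = 36.2%.
LTV = 20,000/23,000 = 87%.
Reserves = 6,110/350 = 17.5 months.
Product A: score 709 ≥ 620; DTI 36.2% ≤ 43%; LTV 87% > 80%; employment 74 ≥ 12 mo; reserves 17.5 ≥ 9 mo → does not qualify.
Product B: score 709 ≥ 600; DTI 36.2% ≤ 38%; LTV 87% ≤ 100% → qualifies.

Product B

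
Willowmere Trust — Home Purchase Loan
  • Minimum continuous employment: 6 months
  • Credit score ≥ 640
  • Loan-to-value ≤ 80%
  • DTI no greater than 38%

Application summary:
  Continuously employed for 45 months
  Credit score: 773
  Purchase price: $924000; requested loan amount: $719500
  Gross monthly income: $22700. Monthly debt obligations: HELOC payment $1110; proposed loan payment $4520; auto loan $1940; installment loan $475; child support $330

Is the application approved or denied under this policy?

Employment 45 ≥ 6 months
Credit score 773 ≥ 640 (meets)
LTV = 719,500/924,000 = 77.9% ≤ 80%
Total monthly debts = (1,110 + 4,520 + 1,940 + 475 + 330) = 8,375. DTI = 8,375/22,700 = 36.9% ≤ 38%
All criteria satisfied.

Approved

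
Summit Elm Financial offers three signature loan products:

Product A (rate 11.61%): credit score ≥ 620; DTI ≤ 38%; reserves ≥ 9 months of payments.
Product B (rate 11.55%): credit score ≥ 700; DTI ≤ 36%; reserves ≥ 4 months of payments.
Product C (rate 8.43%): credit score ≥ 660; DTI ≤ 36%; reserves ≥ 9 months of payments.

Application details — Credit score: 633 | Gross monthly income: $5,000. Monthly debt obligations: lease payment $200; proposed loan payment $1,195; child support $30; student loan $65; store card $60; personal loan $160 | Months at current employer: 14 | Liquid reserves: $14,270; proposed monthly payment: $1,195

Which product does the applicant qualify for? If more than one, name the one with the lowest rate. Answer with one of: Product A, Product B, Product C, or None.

Total debts = (200 + 1,195 + 30 + 65 + 60 + 160) = 1,710; DTI = 1,710/5,000 = 34.2%.
Reserves = 14,270/1,195 = 11.9 months.
Product A: score 633 ≥ 620; DTI 34.2% ≤ 38%; reserves 11.9 ≥ 9 mo → qualifies.
Product B: score 633 < 700; DTI 34.2% ≤ 36%; reserves 11.9 ≥ 4 mo → does not qualify.
Product C: score 633 < 660; DTI 34.2% ≤ 36%; reserves 11.9 ≥ 9 mo → does not qualify.

Product A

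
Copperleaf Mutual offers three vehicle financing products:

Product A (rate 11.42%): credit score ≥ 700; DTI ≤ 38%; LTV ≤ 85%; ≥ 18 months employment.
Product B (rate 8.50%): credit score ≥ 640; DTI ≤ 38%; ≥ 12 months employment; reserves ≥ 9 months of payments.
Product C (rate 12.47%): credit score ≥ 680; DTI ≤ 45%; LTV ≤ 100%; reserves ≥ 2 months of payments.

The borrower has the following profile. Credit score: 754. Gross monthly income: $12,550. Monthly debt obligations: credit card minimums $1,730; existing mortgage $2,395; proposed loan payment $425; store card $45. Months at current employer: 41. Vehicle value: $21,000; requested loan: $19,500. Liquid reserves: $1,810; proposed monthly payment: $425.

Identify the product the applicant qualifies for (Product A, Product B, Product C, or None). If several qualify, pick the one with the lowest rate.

Total debts = (1,730 + 2,395 + 425 + 45) = 4,595; DTI = 4,595/12,550 = 36.6%.
LTV = 19,500/21,000 = 92.9%.
Reserves = 1,810/425 = 4.3 months.
Product A: score 754 ≥ 700; DTI 36.6% ≤ 38%; LTV 92.9% > 85%; employment 41 ≥ 18 mo → does not qualify.
Product B: score 754 ≥ 640; DTI 36.6% ≤ 38%; employment 41 ≥ 12 mo; reserves 4.3 < 9 mo → does not qualify.
Product C: score 754 ≥ 680; DTI 36.6% ≤ 45%; LTV 92.9% ≤ 100%; reserves 4.3 ≥ 2 mo → qualifies.

Product C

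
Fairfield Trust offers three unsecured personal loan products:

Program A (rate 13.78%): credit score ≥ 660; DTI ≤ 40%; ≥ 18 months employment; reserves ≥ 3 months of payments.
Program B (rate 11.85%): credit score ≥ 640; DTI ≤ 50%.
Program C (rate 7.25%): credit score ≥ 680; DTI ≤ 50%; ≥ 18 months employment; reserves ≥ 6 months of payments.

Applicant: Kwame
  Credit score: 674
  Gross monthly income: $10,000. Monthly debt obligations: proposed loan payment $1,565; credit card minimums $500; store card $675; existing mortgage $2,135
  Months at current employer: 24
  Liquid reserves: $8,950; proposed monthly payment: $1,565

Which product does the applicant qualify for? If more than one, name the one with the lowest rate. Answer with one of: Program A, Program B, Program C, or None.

Program B

Total debts = (1,565 + 500 + 675 + 2,135) = 4,875; DTI = 4,875/10,000 = 48.8%.
Reserves = 8,950/1,565 = 5.7 months.
Program A: score 674 ≥ 660; DTI 48.8% > 40%; employment 24 ≥ 18 mo; reserves 5.7 ≥ 3 mo → does not qualify.
Program B: score 674 ≥ 640; DTI 48.8% ≤ 50% → qualifies.
Program C: score 674 < 680; DTI 48.8% ≤ 50%; employment 24 ≥ 18 mo; reserves 5.7 < 6 mo → does not qualify.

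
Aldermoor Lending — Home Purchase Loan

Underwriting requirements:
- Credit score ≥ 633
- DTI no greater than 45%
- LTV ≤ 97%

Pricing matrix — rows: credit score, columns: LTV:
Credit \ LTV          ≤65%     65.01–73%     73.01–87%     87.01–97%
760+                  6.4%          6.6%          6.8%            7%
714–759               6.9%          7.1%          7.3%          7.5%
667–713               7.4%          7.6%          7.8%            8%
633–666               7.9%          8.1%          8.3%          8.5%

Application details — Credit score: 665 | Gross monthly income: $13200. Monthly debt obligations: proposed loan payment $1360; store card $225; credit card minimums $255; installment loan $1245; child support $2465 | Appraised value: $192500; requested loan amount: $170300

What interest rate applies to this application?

8.5%

Credit score 665 ≥ 633; Total monthly debts = (1,360 + 225 + 255 + 1,245 + 2,465) = 5,550. DTI: 5,550 ÷ 13,200 = 42%, within the 45% cap
LTV = 170,300/192,500 = 88.5% ≤ 97%
Score 665 is in the 633–666 band; LTV 88.5% is in the 87.01–97% band → 8.5%.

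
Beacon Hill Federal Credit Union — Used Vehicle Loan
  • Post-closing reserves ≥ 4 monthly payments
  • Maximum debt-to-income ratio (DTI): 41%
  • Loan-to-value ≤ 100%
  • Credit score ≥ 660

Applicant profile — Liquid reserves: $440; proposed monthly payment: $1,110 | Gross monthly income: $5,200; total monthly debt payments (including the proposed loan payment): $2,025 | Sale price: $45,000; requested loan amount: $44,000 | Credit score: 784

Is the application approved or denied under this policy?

Reserves: 440 ÷ 1,110 = 0.4 months (below 4-month minimum)
DTI = 2,025/5,200 = 38.9% ≤ 41%
LTV: 44,000 ÷ 45,000 = 97.8%, within 100% cap
Credit score 784 ≥ 660 (meets)
Fails on reserves.

Denied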